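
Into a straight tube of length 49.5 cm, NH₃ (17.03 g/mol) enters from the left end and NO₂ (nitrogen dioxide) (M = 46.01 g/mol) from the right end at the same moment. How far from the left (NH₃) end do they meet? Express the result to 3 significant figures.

The fronts meet when d_NH₃ + d_NO₂ = L with d_NH₃/d_NO₂ = √(M_NO₂/M_NH₃) (Graham's law). Here √(M_NO₂/M_NH₃) = √(46.01/17.03) = 1.644.
With d_NH₃ + d_NO₂ = 49.5 cm, d_NO₂ = 49.5/(1 + 1.644) = 18.72 cm.
d_NH₃ = 49.5 − 18.72 = 30.8 cm.

30.8 cm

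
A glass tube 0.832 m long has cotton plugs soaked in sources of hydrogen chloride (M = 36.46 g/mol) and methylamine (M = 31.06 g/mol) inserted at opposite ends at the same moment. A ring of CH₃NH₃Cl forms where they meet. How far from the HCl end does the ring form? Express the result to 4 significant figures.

0.3993 m

The fronts meet when d_HCl + d_CH₃NH₂ = L with d_HCl/d_CH₃NH₂ = √(M_CH₃NH₂/M_HCl) (Graham's law). Here √(M_CH₃NH₂/M_HCl) = √(31.06/36.46) = 0.9230.
With d_HCl + d_CH₃NH₂ = 0.832 m, d_CH₃NH₂ = 0.832/(1 + 0.9230) = 0.4327 m.
d_HCl = 0.832 − 0.4327 = 0.3993 m.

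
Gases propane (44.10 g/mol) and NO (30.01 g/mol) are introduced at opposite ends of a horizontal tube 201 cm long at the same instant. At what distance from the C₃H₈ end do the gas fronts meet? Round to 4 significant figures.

Distances travelled in equal time are proportional to diffusion rates, so d_C₃H₈/d_NO = √(M_NO/M_C₃H₈) = √(30.01/44.10) = 0.8249.
With d_C₃H₈ + d_NO = 201 cm, d_NO = 201/(1 + 0.8249) = 110.1 cm.
d_C₃H₈ = 201 − 110.1 = 90.86 cm.

90.86 cm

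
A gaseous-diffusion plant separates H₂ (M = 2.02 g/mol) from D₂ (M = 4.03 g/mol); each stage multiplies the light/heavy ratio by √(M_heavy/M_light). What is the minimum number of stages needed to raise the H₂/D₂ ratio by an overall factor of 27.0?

With α = √(4.03/2.02) per stage, ln α = ½ ln(1.99505) = 0.3453.
Need α^N ≥ 27.0 ⇒ N ≥ ln(27.0) / ln α = 3.296 / 0.3453 = 9.54.
Minimum whole number of stages: N = 10.

10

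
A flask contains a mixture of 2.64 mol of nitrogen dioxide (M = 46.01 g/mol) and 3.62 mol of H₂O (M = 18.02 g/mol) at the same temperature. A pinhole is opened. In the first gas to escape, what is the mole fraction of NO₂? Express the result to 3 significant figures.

Rate_i ∝ x_i/√M_i (Graham's law weighted by mole fraction), so the effusate composition follows n_i/√M_i.
Mole fraction of NO₂ in the effusate = (n_NO₂/√M_NO₂) / (n_NO₂/√M_NO₂ + n_H₂O/√M_H₂O)
= (2.64/√46.01) / (2.64/√46.01 + 3.62/√18.02) = 0.3892/(0.3892 + 0.8528) = 0.313.

0.313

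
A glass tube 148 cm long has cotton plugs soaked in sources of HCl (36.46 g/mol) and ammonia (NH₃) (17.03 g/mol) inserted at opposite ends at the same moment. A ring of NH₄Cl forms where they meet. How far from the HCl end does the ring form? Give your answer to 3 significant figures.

Graham's law gives d_HCl/d_NH₃ = rate_HCl/rate_NH₃ = √(M_NH₃/M_HCl) = √(17.03/36.46) = 0.6834.
With d_HCl + d_NH₃ = 148 cm, d_NH₃ = 148/(1 + 0.6834) = 87.92 cm.
d_HCl = 148 − 87.92 = 60.1 cm.

60.1 cm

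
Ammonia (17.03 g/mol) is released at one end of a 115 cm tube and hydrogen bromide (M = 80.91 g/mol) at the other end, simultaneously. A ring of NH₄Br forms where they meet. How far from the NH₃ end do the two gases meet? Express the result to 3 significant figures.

78.8 cm

The fronts meet when d_NH₃ + d_HBr = L with d_NH₃/d_HBr = √(M_HBr/M_NH₃) (Graham's law). Here √(M_HBr/M_NH₃) = √(80.91/17.03) = 2.180.
With d_NH₃ + d_HBr = 115 cm, d_HBr = 115/(1 + 2.180) = 36.17 cm.
d_NH₃ = 115 − 36.17 = 78.8 cm.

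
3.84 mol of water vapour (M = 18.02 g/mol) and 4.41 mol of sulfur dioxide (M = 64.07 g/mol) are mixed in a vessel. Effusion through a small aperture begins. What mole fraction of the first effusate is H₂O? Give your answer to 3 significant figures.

The effusion rate of species i is ∝ p_i/√M_i ∝ n_i/√M_i.
x_H₂O(eff) = (n_H₂O/√M_H₂O) / (n_H₂O/√M_H₂O + n_SO₂/√M_SO₂)
= (3.84/√18.02) / (3.84/√18.02 + 4.41/√64.07) = 0.9046/(0.9046 + 0.5509) = 0.621.

0.621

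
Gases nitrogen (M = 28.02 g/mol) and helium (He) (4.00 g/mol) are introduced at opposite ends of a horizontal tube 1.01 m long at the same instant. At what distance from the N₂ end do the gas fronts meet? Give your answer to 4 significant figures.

0.2770 m

Graham's law gives d_N₂/d_He = rate_N₂/rate_He = √(M_He/M_N₂) = √(4.00/28.02) = 0.3778.
With d_N₂ + d_He = 1.01 m, d_He = 1.01/(1 + 0.3778) = 0.7330 m.
d_N₂ = 1.01 − 0.7330 = 0.2770 m.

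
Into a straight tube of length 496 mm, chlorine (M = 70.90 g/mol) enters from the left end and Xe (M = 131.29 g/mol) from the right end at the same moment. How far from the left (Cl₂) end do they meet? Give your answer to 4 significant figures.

Graham's law gives d_Cl₂/d_Xe = rate_Cl₂/rate_Xe = √(M_Xe/M_Cl₂) = √(131.29/70.90) = 1.361.
With d_Cl₂ + d_Xe = 496 mm, d_Xe = 496/(1 + 1.361) = 210.1 mm.
d_Cl₂ = 496 − 210.1 = 285.9 mm.

285.9 mm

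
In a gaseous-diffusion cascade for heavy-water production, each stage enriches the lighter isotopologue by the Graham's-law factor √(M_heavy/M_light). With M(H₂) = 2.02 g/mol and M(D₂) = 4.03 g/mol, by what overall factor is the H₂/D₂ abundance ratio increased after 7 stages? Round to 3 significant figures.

11.2

Each stage multiplies the ratio by α = √(4.03/2.02), so after 7 stages the overall factor is α^7 = (4.03/2.02)^(7/2).
= 1.99505^(7/2) = 11.2.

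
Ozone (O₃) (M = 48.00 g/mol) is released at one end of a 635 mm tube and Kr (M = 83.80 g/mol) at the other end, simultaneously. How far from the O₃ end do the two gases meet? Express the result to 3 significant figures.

Graham's law gives d_O₃/d_Kr = rate_O₃/rate_Kr = √(M_Kr/M_O₃) = √(83.80/48.00) = 1.321.
With d_O₃ + d_Kr = 635 mm, d_Kr = 635/(1 + 1.321) = 273.6 mm.
d_O₃ = 635 − 273.6 = 361 mm.

361 mm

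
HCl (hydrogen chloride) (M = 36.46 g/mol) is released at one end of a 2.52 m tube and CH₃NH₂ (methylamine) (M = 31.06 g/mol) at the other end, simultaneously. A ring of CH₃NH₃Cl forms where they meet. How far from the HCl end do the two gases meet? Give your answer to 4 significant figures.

1.210 m

In equal time, each gas travels a distance ∝ its rate ∝ 1/√M, so d_HCl/d_CH₃NH₂ = √(M_CH₃NH₂/M_HCl) = √(31.06/36.46) = 0.9230.
With d_HCl + d_CH₃NH₂ = 2.52 m, d_CH₃NH₂ = 2.52/(1 + 0.9230) = 1.310 m.
d_HCl = 2.52 − 1.310 = 1.210 m.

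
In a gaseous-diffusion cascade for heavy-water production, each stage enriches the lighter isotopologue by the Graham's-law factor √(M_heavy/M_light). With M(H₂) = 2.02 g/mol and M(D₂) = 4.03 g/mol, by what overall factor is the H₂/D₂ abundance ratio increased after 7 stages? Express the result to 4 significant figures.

Overall factor = α^7 with α = √(4.03/2.02), i.e. (4.03/2.02)^(7/2).
= 1.99505^(7/2) = 11.22.

11.22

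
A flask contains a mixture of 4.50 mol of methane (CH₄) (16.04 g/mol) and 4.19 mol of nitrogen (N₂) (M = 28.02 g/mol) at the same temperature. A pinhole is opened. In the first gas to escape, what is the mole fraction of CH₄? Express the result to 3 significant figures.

The effusion rate of species i is ∝ p_i/√M_i ∝ n_i/√M_i.
Mole fraction of CH₄ in the effusate = (n_CH₄/√M_CH₄) / (n_CH₄/√M_CH₄ + n_N₂/√M_N₂)
= (4.50/√16.04) / (4.50/√16.04 + 4.19/√28.02) = 1.124/(1.124 + 0.7916) = 0.587.

0.587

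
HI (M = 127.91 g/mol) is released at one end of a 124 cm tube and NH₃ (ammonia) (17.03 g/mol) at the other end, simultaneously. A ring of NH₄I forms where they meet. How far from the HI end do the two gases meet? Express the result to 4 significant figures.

33.15 cm

The fronts meet when d_HI + d_NH₃ = L with d_HI/d_NH₃ = √(M_NH₃/M_HI) (Graham's law). Here √(M_NH₃/M_HI) = √(17.03/127.91) = 0.3649.
With d_HI + d_NH₃ = 124 cm, d_NH₃ = 124/(1 + 0.3649) = 90.85 cm.
d_HI = 124 − 90.85 = 33.15 cm.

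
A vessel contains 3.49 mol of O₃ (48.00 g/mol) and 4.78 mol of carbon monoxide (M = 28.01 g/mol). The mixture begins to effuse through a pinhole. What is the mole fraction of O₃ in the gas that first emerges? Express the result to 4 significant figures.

Rate_i ∝ x_i/√M_i (Graham's law weighted by mole fraction), so the effusate composition follows n_i/√M_i.
Mole fraction of O₃ in the effusate = (n_O₃/√M_O₃) / (n_O₃/√M_O₃ + n_CO/√M_CO)
= (3.49/√48.00) / (3.49/√48.00 + 4.78/√28.01) = 0.5037/(0.5037 + 0.9032) = 0.3580.

0.3580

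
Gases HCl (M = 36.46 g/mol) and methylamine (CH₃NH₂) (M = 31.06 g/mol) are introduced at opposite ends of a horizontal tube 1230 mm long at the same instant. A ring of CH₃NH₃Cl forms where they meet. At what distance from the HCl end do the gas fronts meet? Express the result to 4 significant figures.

590.4 mm

In equal time, each gas travels a distance ∝ its rate ∝ 1/√M, so d_HCl/d_CH₃NH₂ = √(M_CH₃NH₂/M_HCl) = √(31.06/36.46) = 0.9230.
With d_HCl + d_CH₃NH₂ = 1230 mm, d_CH₃NH₂ = 1230/(1 + 0.9230) = 639.6 mm.
d_HCl = 1230 − 639.6 = 590.4 mm.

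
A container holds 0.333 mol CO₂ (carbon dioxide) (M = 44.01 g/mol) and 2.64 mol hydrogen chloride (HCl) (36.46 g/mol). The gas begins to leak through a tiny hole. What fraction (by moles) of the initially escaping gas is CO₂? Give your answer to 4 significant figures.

Effusion rate of each component ∝ n_i/√M_i (partial pressure × 1/√M).
So x_CO₂ in the escaping gas = (n_CO₂/√M_CO₂) / Σ(n_i/√M_i)
= (0.333/√44.01) / (0.333/√44.01 + 2.64/√36.46) = 0.05020/(0.05020 + 0.4372) = 0.1030.

0.1030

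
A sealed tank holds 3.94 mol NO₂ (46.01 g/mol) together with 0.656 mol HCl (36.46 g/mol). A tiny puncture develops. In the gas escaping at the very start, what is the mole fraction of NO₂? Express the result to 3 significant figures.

0.842

Rate_i ∝ x_i/√M_i (Graham's law weighted by mole fraction), so the effusate composition follows n_i/√M_i.
So x_NO₂ in the escaping gas = (n_NO₂/√M_NO₂) / Σ(n_i/√M_i)
= (3.94/√46.01) / (3.94/√46.01 + 0.656/√36.46) = 0.5809/(0.5809 + 0.1086) = 0.842.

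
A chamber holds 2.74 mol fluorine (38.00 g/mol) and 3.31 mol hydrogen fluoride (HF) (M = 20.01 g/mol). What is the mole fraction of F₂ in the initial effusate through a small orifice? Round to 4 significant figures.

Effusion rate of each component ∝ n_i/√M_i (partial pressure × 1/√M).
So x_F₂ in the escaping gas = (n_F₂/√M_F₂) / Σ(n_i/√M_i)
= (2.74/√38.00) / (2.74/√38.00 + 3.31/√20.01) = 0.4445/(0.4445 + 0.7400) = 0.3753.

0.3753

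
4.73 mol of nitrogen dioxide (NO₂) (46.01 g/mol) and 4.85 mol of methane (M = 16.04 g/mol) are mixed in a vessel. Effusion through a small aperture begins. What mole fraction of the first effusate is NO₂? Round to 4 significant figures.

0.3654

Rate_i ∝ x_i/√M_i (Graham's law weighted by mole fraction), so the effusate composition follows n_i/√M_i.
x_NO₂(eff) = (n_NO₂/√M_NO₂) / (n_NO₂/√M_NO₂ + n_CH₄/√M_CH₄)
= (4.73/√46.01) / (4.73/√46.01 + 4.85/√16.04) = 0.6973/(0.6973 + 1.211) = 0.3654.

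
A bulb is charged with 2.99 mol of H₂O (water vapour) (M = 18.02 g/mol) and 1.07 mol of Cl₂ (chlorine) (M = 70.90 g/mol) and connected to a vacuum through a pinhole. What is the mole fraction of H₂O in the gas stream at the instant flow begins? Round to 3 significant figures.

0.847

Rate_i ∝ x_i/√M_i (Graham's law weighted by mole fraction), so the effusate composition follows n_i/√M_i.
Mole fraction of H₂O in the effusate = (n_H₂O/√M_H₂O) / (n_H₂O/√M_H₂O + n_Cl₂/√M_Cl₂)
= (2.99/√18.02) / (2.99/√18.02 + 1.07/√70.90) = 0.7044/(0.7044 + 0.1271) = 0.847.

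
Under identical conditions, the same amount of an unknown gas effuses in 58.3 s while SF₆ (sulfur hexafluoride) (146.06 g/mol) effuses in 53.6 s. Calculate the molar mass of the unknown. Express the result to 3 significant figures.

173 g/mol

Since effusion rate ∝ 1/√M, t_X/t_SF₆ = √(M_X/M_SF₆).
58.3/53.6 = 1.088 = √(M_X/146.06)
M_X = 146.06 × 1.088² = 146.06 × 1.183 = 173 g/mol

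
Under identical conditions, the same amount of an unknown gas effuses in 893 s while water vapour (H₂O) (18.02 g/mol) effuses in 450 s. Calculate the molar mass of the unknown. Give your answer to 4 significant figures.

From Graham's law, t_X/t_H₂O = √(M_X/M_H₂O).
893/450 = 1.984 = √(M_X/18.02)
M_X = 18.02 × 1.984² = 18.02 × 3.938 = 70.96 g/mol

70.96 g/mol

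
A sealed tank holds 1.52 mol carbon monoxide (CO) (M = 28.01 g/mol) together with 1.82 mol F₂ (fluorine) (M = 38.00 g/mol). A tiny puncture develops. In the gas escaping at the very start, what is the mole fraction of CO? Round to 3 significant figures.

0.493

The effusion rate of species i is ∝ p_i/√M_i ∝ n_i/√M_i.
Mole fraction of CO in the effusate = (n_CO/√M_CO) / (n_CO/√M_CO + n_F₂/√M_F₂)
= (1.52/√28.01) / (1.52/√28.01 + 1.82/√38.00) = 0.2872/(0.2872 + 0.2952) = 0.493.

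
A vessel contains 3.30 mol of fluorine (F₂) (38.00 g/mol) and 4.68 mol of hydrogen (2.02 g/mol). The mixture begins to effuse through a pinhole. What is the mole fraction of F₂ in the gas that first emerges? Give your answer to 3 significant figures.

0.140

Each component's effusion rate ∝ (its partial pressure)·(1/√M) ∝ n_i/√M_i.
x_F₂(eff) = (n_F₂/√M_F₂) / (n_F₂/√M_F₂ + n_H₂/√M_H₂)
= (3.30/√38.00) / (3.30/√38.00 + 4.68/√2.02) = 0.5353/(0.5353 + 3.293) = 0.140.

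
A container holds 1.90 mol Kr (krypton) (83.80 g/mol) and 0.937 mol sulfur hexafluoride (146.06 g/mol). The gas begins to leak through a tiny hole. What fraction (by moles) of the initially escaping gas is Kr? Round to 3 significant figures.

0.728

Each component's effusion rate ∝ (its partial pressure)·(1/√M) ∝ n_i/√M_i.
Mole fraction of Kr in the effusate = (n_Kr/√M_Kr) / (n_Kr/√M_Kr + n_SF₆/√M_SF₆)
= (1.90/√83.80) / (1.90/√83.80 + 0.937/√146.06) = 0.2076/(0.2076 + 0.07753) = 0.728.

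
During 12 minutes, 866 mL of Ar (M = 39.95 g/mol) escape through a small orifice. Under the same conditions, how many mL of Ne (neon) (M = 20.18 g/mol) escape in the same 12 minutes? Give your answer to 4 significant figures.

1218 mL

By Graham's law, rate_Ne/rate_Ar = √(M_Ar/M_Ne) = √(39.95/20.18) = √1.980 = 1.407.
So the volume for Ne is 866 × 1.407 = 1218 mL.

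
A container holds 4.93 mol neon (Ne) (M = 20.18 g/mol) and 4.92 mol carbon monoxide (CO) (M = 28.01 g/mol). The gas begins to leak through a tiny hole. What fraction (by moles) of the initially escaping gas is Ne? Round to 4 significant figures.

0.5414

Effusion rate of each component ∝ n_i/√M_i (partial pressure × 1/√M).
x_Ne(eff) = (n_Ne/√M_Ne) / (n_Ne/√M_Ne + n_CO/√M_CO)
= (4.93/√20.18) / (4.93/√20.18 + 4.92/√28.01) = 1.097/(1.097 + 0.9296) = 0.5414.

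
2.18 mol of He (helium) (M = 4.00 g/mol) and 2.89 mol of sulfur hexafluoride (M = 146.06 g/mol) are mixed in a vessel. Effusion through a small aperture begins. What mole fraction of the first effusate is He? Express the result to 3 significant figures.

Each component's effusion rate ∝ (its partial pressure)·(1/√M) ∝ n_i/√M_i.
So x_He in the escaping gas = (n_He/√M_He) / Σ(n_i/√M_i)
= (2.18/√4.00) / (2.18/√4.00 + 2.89/√146.06) = 1.090/(1.090 + 0.2391) = 0.820.

0.820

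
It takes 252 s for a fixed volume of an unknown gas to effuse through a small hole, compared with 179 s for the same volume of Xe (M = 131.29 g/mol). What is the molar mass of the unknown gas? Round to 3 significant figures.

Since effusion rate ∝ 1/√M, t_X/t_Xe = √(M_X/M_Xe).
252/179 = 1.408 = √(M_X/131.29)
M_X = 131.29 × 1.408² = 131.29 × 1.982 = 260 g/mol

260 g/mol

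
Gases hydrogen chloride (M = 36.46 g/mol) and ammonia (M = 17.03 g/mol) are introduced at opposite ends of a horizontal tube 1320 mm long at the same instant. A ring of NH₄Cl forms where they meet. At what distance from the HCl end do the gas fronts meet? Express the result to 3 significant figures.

536 mm

In equal time, each gas travels a distance ∝ its rate ∝ 1/√M, so d_HCl/d_NH₃ = √(M_NH₃/M_HCl) = √(17.03/36.46) = 0.6834.
With d_HCl + d_NH₃ = 1320 mm, d_NH₃ = 1320/(1 + 0.6834) = 784.1 mm.
d_HCl = 1320 − 784.1 = 536 mm.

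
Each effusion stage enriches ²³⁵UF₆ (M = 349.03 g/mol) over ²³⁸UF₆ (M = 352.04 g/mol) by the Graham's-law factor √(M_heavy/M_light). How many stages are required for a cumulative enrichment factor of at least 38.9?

With α = √(352.04/349.03) per stage, ln α = ½ ln(1.00862) = 0.004293.
Need α^N ≥ 38.9 ⇒ N ≥ ln(38.9) / ln α = 3.661 / 0.004293 = 852.69.
So at least 853 stages are needed.

853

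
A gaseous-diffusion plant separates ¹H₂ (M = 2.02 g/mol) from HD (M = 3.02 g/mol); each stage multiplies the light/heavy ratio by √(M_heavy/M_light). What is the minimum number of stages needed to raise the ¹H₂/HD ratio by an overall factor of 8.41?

Single-stage factor α = √(3.02/2.02), so ln α = ½ ln(1.49505) = 0.2011.
Need α^N ≥ 8.41 ⇒ N ≥ ln(8.41) / ln α = 2.129 / 0.2011 = 10.59.
So at least 11 stages are needed.

11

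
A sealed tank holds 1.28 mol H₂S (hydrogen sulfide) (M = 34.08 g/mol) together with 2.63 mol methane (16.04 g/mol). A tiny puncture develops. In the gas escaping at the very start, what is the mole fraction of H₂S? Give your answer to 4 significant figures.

0.2503

Rate_i ∝ x_i/√M_i (Graham's law weighted by mole fraction), so the effusate composition follows n_i/√M_i.
Mole fraction of H₂S in the effusate = (n_H₂S/√M_H₂S) / (n_H₂S/√M_H₂S + n_CH₄/√M_CH₄)
= (1.28/√34.08) / (1.28/√34.08 + 2.63/√16.04) = 0.2193/(0.2193 + 0.6567) = 0.2503.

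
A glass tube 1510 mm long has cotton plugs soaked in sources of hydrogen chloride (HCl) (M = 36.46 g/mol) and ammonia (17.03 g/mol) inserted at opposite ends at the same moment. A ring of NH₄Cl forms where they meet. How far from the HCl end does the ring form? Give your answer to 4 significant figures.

613.0 mm

Graham's law gives d_HCl/d_NH₃ = rate_HCl/rate_NH₃ = √(M_NH₃/M_HCl) = √(17.03/36.46) = 0.6834.
With d_HCl + d_NH₃ = 1510 mm, d_NH₃ = 1510/(1 + 0.6834) = 897.0 mm.
d_HCl = 1510 − 897.0 = 613.0 mm.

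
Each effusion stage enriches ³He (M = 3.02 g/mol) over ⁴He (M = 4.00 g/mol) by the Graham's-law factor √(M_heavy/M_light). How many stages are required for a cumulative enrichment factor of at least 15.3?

Single-stage factor α = √(4.00/3.02), so ln α = ½ ln(1.32450) = 0.1405.
Need α^N ≥ 15.3 ⇒ N ≥ ln(15.3) / ln α = 2.728 / 0.1405 = 19.41.
So at least 20 stages are needed.

20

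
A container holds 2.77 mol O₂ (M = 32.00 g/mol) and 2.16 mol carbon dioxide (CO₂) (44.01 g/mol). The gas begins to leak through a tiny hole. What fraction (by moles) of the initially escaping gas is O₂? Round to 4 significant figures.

Each component's effusion rate ∝ (its partial pressure)·(1/√M) ∝ n_i/√M_i.
Mole fraction of O₂ in the effusate = (n_O₂/√M_O₂) / (n_O₂/√M_O₂ + n_CO₂/√M_CO₂)
= (2.77/√32.00) / (2.77/√32.00 + 2.16/√44.01) = 0.4897/(0.4897 + 0.3256) = 0.6006.

0.6006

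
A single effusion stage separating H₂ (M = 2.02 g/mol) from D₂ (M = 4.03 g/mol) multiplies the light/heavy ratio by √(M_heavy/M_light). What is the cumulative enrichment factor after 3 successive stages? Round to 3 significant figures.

2.82

Overall factor = α^3 with α = √(4.03/2.02), i.e. (4.03/2.02)^(3/2).
= 1.99505^(3/2) = 2.82.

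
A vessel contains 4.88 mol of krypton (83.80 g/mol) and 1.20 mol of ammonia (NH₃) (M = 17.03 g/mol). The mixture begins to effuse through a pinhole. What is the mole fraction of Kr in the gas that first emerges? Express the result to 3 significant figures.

Each component's effusion rate ∝ (its partial pressure)·(1/√M) ∝ n_i/√M_i.
So x_Kr in the escaping gas = (n_Kr/√M_Kr) / Σ(n_i/√M_i)
= (4.88/√83.80) / (4.88/√83.80 + 1.20/√17.03) = 0.5331/(0.5331 + 0.2908) = 0.647.

0.647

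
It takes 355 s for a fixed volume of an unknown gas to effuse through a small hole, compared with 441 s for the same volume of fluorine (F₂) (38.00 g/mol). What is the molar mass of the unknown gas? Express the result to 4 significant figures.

24.62 g/mol

Using Graham's law: t_X/t_F₂ = √(M_X/M_F₂).
355/441 = 0.8050 = √(M_X/38.00)
M_X = 38.00 × 0.8050² = 38.00 × 0.6480 = 24.62 g/mol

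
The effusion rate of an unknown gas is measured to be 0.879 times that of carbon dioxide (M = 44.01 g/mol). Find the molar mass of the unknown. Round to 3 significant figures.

57.0 g/mol

Graham's law gives rate_X/rate_CO₂ = √(M_CO₂/M_X).
0.879 = √(44.01/M_X)
M_X = 44.01 / 0.879² = 44.01 / 0.7726 = 57.0 g/mol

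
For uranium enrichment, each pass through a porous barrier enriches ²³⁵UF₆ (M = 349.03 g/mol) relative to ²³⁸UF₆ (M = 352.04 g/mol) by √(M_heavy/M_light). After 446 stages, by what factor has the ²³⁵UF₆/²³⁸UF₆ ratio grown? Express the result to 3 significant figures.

Each stage multiplies the ratio by α = √(352.04/349.03), so after 446 stages the overall factor is α^446 = (352.04/349.03)^(446/2).
= 1.00862^223 = 6.79.

6.79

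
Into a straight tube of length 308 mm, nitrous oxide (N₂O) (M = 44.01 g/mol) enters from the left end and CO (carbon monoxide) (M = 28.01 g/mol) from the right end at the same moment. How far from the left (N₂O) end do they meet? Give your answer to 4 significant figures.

The fronts meet when d_N₂O + d_CO = L with d_N₂O/d_CO = √(M_CO/M_N₂O) (Graham's law). Here √(M_CO/M_N₂O) = √(28.01/44.01) = 0.7978.
With d_N₂O + d_CO = 308 mm, d_CO = 308/(1 + 0.7978) = 171.3 mm.
d_N₂O = 308 − 171.3 = 136.7 mm.

136.7 mm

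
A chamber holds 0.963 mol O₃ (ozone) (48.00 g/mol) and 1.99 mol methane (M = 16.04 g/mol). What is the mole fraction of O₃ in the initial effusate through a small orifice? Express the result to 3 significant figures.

0.219

Effusion rate of each component ∝ n_i/√M_i (partial pressure × 1/√M).
x_O₃(eff) = (n_O₃/√M_O₃) / (n_O₃/√M_O₃ + n_CH₄/√M_CH₄)
= (0.963/√48.00) / (0.963/√48.00 + 1.99/√16.04) = 0.1390/(0.1390 + 0.4969) = 0.219.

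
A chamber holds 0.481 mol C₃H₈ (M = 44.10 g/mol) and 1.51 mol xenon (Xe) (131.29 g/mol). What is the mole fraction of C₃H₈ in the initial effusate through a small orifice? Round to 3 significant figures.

0.355

Effusion rate of each component ∝ n_i/√M_i (partial pressure × 1/√M).
x_C₃H₈(eff) = (n_C₃H₈/√M_C₃H₈) / (n_C₃H₈/√M_C₃H₈ + n_Xe/√M_Xe)
= (0.481/√44.10) / (0.481/√44.10 + 1.51/√131.29) = 0.07243/(0.07243 + 0.1318) = 0.355.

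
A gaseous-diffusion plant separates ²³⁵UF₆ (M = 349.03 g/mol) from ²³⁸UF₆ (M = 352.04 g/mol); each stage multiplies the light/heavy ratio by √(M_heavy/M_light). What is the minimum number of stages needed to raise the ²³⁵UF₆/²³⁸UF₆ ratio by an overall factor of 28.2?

778

Per stage α = (352.04/349.03)^(1/2) = 1.00862^0.5, giving ln α = 0.004293.
Need α^N ≥ 28.2 ⇒ N ≥ ln(28.2) / ln α = 3.339 / 0.004293 = 777.77.
Minimum whole number of stages: N = 778.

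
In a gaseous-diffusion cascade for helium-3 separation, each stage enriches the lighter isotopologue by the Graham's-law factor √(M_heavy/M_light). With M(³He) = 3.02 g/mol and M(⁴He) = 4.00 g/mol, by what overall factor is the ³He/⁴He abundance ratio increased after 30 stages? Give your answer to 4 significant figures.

Overall factor = α^30 with α = √(4.00/3.02), i.e. (4.00/3.02)^(30/2).
= 1.32450^15 = 67.73.

67.73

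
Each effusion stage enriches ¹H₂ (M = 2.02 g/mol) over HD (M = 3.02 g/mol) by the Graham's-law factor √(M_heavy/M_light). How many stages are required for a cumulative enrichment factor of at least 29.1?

Per stage α = (3.02/2.02)^(1/2) = 1.49505^0.5, giving ln α = 0.2011.
Need α^N ≥ 29.1 ⇒ N ≥ ln(29.1) / ln α = 3.371 / 0.2011 = 16.76.
So at least 17 stages are needed.

17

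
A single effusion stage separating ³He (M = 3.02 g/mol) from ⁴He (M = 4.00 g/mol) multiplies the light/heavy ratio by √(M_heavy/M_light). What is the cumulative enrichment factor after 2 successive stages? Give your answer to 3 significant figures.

1.32

The single-stage factor is √(M_heavy/M_light), so 2 stages give [√(4.00/3.02)]^2 = (4.00/3.02)^(2/2).
= 1.32450^1 = 1.32.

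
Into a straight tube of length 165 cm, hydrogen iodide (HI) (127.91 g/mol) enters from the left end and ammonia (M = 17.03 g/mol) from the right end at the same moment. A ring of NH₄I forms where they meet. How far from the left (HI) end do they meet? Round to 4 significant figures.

Graham's law gives d_HI/d_NH₃ = rate_HI/rate_NH₃ = √(M_NH₃/M_HI) = √(17.03/127.91) = 0.3649.
With d_HI + d_NH₃ = 165 cm, d_NH₃ = 165/(1 + 0.3649) = 120.9 cm.
d_HI = 165 − 120.9 = 44.11 cm.

44.11 cm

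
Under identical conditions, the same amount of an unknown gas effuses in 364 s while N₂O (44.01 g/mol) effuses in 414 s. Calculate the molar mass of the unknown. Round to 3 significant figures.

From Graham's law, t_X/t_N₂O = √(M_X/M_N₂O).
364/414 = 0.8792 = √(M_X/44.01)
M_X = 44.01 × 0.8792² = 44.01 × 0.7730 = 34.0 g/mol

34.0 g/mol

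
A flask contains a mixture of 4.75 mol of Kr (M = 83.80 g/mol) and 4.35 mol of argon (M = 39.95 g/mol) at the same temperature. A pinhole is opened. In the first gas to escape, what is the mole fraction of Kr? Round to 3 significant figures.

0.430

Each component's effusion rate ∝ (its partial pressure)·(1/√M) ∝ n_i/√M_i.
So x_Kr in the escaping gas = (n_Kr/√M_Kr) / Σ(n_i/√M_i)
= (4.75/√83.80) / (4.75/√83.80 + 4.35/√39.95) = 0.5189/(0.5189 + 0.6882) = 0.430.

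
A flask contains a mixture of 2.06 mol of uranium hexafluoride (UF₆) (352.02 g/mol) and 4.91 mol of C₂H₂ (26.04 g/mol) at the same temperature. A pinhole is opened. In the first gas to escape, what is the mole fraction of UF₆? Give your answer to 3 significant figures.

0.102

Rate_i ∝ x_i/√M_i (Graham's law weighted by mole fraction), so the effusate composition follows n_i/√M_i.
x_UF₆(eff) = (n_UF₆/√M_UF₆) / (n_UF₆/√M_UF₆ + n_C₂H₂/√M_C₂H₂)
= (2.06/√352.02) / (2.06/√352.02 + 4.91/√26.04) = 0.1098/(0.1098 + 0.9622) = 0.102.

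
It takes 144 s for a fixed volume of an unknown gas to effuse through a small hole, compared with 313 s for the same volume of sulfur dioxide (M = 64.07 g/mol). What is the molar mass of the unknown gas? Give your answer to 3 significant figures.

13.6 g/mol

By Graham's law, t_X/t_SO₂ = √(M_X/M_SO₂).
144/313 = 0.4601 = √(M_X/64.07)
M_X = 64.07 × 0.4601² = 64.07 × 0.2117 = 13.6 g/mol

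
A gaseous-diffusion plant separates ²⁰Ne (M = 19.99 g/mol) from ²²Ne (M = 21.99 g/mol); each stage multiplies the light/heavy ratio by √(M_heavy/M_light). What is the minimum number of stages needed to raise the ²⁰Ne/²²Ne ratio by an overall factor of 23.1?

With α = √(21.99/19.99) per stage, ln α = ½ ln(1.10005) = 0.04768.
Need α^N ≥ 23.1 ⇒ N ≥ ln(23.1) / ln α = 3.140 / 0.04768 = 65.86.
So at least 66 stages are needed.

66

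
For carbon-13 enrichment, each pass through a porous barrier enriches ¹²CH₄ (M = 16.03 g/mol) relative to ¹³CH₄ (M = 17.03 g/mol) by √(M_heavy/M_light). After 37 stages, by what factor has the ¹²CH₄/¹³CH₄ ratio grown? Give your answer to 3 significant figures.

3.06

Each stage multiplies the ratio by α = √(17.03/16.03), so after 37 stages the overall factor is α^37 = (17.03/16.03)^(37/2).
= 1.06238^(37/2) = 3.06.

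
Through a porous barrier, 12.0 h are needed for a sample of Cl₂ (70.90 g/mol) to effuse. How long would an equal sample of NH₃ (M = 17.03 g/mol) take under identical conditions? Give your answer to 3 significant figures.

Since effusion rate ∝ 1/√M, t_NH₃/t_Cl₂ = √(M_NH₃/M_Cl₂) = √(17.03/70.90) = √0.2402 = 0.4901.
So the time for NH₃ is 12.0 × 0.4901 = 5.88 h.

5.88 h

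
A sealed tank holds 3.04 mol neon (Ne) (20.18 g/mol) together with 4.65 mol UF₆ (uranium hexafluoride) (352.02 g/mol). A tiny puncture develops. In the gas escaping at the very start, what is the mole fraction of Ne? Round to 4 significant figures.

0.7319

The effusion rate of species i is ∝ p_i/√M_i ∝ n_i/√M_i.
x_Ne(eff) = (n_Ne/√M_Ne) / (n_Ne/√M_Ne + n_UF₆/√M_UF₆)
= (3.04/√20.18) / (3.04/√20.18 + 4.65/√352.02) = 0.6767/(0.6767 + 0.2478) = 0.7319.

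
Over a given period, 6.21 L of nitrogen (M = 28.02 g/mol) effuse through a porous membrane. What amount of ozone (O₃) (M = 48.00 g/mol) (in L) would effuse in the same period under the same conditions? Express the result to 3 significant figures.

From Graham's law, rate_O₃/rate_N₂ = √(M_N₂/M_O₃) = √(28.02/48.00) = √0.5837 = 0.7640.
So the volume for O₃ is 6.21 × 0.7640 = 4.74 L.

4.74 L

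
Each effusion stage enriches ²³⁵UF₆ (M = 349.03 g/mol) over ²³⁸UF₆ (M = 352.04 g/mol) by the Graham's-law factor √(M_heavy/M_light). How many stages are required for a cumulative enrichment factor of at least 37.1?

842

With α = √(352.04/349.03) per stage, ln α = ½ ln(1.00862) = 0.004293.
Need α^N ≥ 37.1 ⇒ N ≥ ln(37.1) / ln α = 3.614 / 0.004293 = 841.66.
So at least 842 stages are needed.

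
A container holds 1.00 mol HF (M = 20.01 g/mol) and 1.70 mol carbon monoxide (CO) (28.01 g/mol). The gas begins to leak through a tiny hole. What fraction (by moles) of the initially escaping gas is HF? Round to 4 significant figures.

0.4104

The effusion rate of species i is ∝ p_i/√M_i ∝ n_i/√M_i.
Mole fraction of HF in the effusate = (n_HF/√M_HF) / (n_HF/√M_HF + n_CO/√M_CO)
= (1.00/√20.01) / (1.00/√20.01 + 1.70/√28.01) = 0.2236/(0.2236 + 0.3212) = 0.4104.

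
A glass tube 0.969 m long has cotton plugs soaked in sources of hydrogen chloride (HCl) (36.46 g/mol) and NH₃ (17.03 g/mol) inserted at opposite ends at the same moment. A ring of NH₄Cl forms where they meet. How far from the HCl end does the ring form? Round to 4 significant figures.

0.3934 m

In equal time, each gas travels a distance ∝ its rate ∝ 1/√M, so d_HCl/d_NH₃ = √(M_NH₃/M_HCl) = √(17.03/36.46) = 0.6834.
With d_HCl + d_NH₃ = 0.969 m, d_NH₃ = 0.969/(1 + 0.6834) = 0.5756 m.
d_HCl = 0.969 − 0.5756 = 0.3934 m.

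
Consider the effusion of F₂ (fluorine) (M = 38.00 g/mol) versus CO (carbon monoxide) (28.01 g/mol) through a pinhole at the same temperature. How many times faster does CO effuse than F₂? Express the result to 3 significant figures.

Using Graham's law: rate_CO/rate_F₂ = √(M_F₂/M_CO) = √(38.00/28.01) = √1.357 = 1.16.

1.16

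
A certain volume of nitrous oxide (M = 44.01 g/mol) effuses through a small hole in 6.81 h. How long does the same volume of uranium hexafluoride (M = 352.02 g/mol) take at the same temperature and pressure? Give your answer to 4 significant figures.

From Graham's law, t_UF₆/t_N₂O = √(M_UF₆/M_N₂O) = √(352.02/44.01) = √7.999 = 2.828.
So the time for UF₆ is 6.81 × 2.828 = 19.26 h.

19.26 h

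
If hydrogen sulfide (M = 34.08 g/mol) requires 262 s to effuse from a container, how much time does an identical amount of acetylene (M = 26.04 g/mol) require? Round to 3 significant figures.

229 s

From Graham's law, t_C₂H₂/t_H₂S = √(M_C₂H₂/M_H₂S) = √(26.04/34.08) = √0.7641 = 0.8741.
So the time for C₂H₂ is 262 × 0.8741 = 229 s.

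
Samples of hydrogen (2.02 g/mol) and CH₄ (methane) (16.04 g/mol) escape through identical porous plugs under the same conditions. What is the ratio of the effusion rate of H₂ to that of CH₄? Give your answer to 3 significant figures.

Since effusion rate ∝ 1/√M, rate_H₂/rate_CH₄ = √(M_CH₄/M_H₂) = √(16.04/2.02) = √7.941 = 2.82.

2.82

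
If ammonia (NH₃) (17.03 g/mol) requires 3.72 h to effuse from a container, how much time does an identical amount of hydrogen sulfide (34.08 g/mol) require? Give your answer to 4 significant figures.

Graham's law gives t_H₂S/t_NH₃ = √(M_H₂S/M_NH₃) = √(34.08/17.03) = √2.001 = 1.415.
So the time for H₂S is 3.72 × 1.415 = 5.262 h.

5.262 h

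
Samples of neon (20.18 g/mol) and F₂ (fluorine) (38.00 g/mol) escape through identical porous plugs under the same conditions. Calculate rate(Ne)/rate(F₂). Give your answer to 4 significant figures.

1.372

Using Graham's law: rate_Ne/rate_F₂ = √(M_F₂/M_Ne) = √(38.00/20.18) = √1.883 = 1.372.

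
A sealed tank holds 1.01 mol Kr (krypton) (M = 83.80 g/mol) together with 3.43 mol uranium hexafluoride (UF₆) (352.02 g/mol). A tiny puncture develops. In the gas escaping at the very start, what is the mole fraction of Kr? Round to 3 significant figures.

Rate_i ∝ x_i/√M_i (Graham's law weighted by mole fraction), so the effusate composition follows n_i/√M_i.
So x_Kr in the escaping gas = (n_Kr/√M_Kr) / Σ(n_i/√M_i)
= (1.01/√83.80) / (1.01/√83.80 + 3.43/√352.02) = 0.1103/(0.1103 + 0.1828) = 0.376.

0.376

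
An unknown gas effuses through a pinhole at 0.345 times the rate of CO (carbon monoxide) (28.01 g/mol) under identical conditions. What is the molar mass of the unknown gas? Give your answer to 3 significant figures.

By Graham's law, rate_X/rate_CO = √(M_CO/M_X).
0.345 = √(28.01/M_X)
M_X = 28.01 / 0.345² = 28.01 / 0.1190 = 235 g/mol

235 g/mol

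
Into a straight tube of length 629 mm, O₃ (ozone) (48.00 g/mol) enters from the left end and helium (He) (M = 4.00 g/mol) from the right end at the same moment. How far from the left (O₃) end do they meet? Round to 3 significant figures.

141 mm

In equal time, each gas travels a distance ∝ its rate ∝ 1/√M, so d_O₃/d_He = √(M_He/M_O₃) = √(4.00/48.00) = 0.2887.
With d_O₃ + d_He = 629 mm, d_He = 629/(1 + 0.2887) = 488.1 mm.
d_O₃ = 629 − 488.1 = 141 mm.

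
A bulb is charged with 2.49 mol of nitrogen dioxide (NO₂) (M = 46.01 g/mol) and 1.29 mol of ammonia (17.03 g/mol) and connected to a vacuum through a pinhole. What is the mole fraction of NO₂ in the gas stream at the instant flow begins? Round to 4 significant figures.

Each component's effusion rate ∝ (its partial pressure)·(1/√M) ∝ n_i/√M_i.
So x_NO₂ in the escaping gas = (n_NO₂/√M_NO₂) / Σ(n_i/√M_i)
= (2.49/√46.01) / (2.49/√46.01 + 1.29/√17.03) = 0.3671/(0.3671 + 0.3126) = 0.5401.

0.5401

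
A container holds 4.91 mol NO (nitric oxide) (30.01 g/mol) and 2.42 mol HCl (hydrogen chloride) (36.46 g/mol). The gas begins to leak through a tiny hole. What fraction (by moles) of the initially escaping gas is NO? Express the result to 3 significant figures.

0.691

Each component's effusion rate ∝ (its partial pressure)·(1/√M) ∝ n_i/√M_i.
Mole fraction of NO in the effusate = (n_NO/√M_NO) / (n_NO/√M_NO + n_HCl/√M_HCl)
= (4.91/√30.01) / (4.91/√30.01 + 2.42/√36.46) = 0.8963/(0.8963 + 0.4008) = 0.691.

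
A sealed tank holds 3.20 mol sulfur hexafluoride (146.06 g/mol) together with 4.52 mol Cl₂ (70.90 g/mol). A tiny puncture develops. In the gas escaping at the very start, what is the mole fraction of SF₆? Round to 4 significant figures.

Each component's effusion rate ∝ (its partial pressure)·(1/√M) ∝ n_i/√M_i.
x_SF₆(eff) = (n_SF₆/√M_SF₆) / (n_SF₆/√M_SF₆ + n_Cl₂/√M_Cl₂)
= (3.20/√146.06) / (3.20/√146.06 + 4.52/√70.90) = 0.2648/(0.2648 + 0.5368) = 0.3303.

0.3303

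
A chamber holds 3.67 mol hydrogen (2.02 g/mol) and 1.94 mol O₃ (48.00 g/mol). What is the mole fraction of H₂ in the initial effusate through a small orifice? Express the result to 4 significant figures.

0.9022

Effusion rate of each component ∝ n_i/√M_i (partial pressure × 1/√M).
So x_H₂ in the escaping gas = (n_H₂/√M_H₂) / Σ(n_i/√M_i)
= (3.67/√2.02) / (3.67/√2.02 + 1.94/√48.00) = 2.582/(2.582 + 0.2800) = 0.9022.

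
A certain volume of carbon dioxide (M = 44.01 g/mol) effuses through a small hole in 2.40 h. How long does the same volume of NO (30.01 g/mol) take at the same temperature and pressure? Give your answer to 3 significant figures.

From Graham's law, t_NO/t_CO₂ = √(M_NO/M_CO₂) = √(30.01/44.01) = √0.6819 = 0.8258.
So the time for NO is 2.40 × 0.8258 = 1.98 h.

1.98 h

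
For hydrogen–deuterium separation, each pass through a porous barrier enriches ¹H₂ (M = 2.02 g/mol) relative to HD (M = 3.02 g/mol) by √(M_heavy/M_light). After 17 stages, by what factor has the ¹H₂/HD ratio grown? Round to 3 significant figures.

The single-stage factor is √(M_heavy/M_light), so 17 stages give [√(3.02/2.02)]^17 = (3.02/2.02)^(17/2).
= 1.49505^(17/2) = 30.5.

30.5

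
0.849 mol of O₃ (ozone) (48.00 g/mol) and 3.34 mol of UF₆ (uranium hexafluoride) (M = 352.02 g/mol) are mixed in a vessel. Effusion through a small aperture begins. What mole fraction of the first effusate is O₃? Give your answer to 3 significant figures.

Effusion rate of each component ∝ n_i/√M_i (partial pressure × 1/√M).
x_O₃(eff) = (n_O₃/√M_O₃) / (n_O₃/√M_O₃ + n_UF₆/√M_UF₆)
= (0.849/√48.00) / (0.849/√48.00 + 3.34/√352.02) = 0.1225/(0.1225 + 0.1780) = 0.408.

0.408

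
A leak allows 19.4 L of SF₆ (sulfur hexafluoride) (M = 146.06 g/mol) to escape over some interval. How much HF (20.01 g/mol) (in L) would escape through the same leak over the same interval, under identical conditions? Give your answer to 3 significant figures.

Since effusion rate ∝ 1/√M, rate_HF/rate_SF₆ = √(M_SF₆/M_HF) = √(146.06/20.01) = √7.299 = 2.702.
So the volume for HF is 19.4 × 2.702 = 52.4 L.

52.4 L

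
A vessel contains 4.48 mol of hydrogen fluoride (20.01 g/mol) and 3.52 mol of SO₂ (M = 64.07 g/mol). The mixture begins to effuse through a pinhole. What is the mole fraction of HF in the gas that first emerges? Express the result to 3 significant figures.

0.695

Each component's effusion rate ∝ (its partial pressure)·(1/√M) ∝ n_i/√M_i.
Mole fraction of HF in the effusate = (n_HF/√M_HF) / (n_HF/√M_HF + n_SO₂/√M_SO₂)
= (4.48/√20.01) / (4.48/√20.01 + 3.52/√64.07) = 1.002/(1.002 + 0.4398) = 0.695.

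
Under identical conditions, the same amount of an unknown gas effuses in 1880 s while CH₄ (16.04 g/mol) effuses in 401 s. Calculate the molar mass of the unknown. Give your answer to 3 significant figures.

Since effusion rate ∝ 1/√M, t_X/t_CH₄ = √(M_X/M_CH₄).
1880/401 = 4.688 = √(M_X/16.04)
M_X = 16.04 × 4.688² = 16.04 × 21.98 = 353 g/mol

353 g/mol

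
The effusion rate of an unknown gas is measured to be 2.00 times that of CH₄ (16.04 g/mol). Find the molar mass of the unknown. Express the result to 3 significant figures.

4.01 g/mol

Using Graham's law: rate_X/rate_CH₄ = √(M_CH₄/M_X).
2.00 = √(16.04/M_X)
M_X = 16.04 / 2.00² = 16.04 / 4.000 = 4.01 g/mol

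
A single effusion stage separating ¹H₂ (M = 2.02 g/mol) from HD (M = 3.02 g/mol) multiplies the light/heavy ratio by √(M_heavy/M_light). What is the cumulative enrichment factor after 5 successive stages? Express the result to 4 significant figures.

The single-stage factor is √(M_heavy/M_light), so 5 stages give [√(3.02/2.02)]^5 = (3.02/2.02)^(5/2).
= 1.49505^(5/2) = 2.733.

2.733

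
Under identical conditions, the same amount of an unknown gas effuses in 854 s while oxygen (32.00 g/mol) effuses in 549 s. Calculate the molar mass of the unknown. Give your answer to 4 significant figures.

Using Graham's law: t_X/t_O₂ = √(M_X/M_O₂).
854/549 = 1.556 = √(M_X/32.00)
M_X = 32.00 × 1.556² = 32.00 × 2.420 = 77.43 g/mol

77.43 g/mol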